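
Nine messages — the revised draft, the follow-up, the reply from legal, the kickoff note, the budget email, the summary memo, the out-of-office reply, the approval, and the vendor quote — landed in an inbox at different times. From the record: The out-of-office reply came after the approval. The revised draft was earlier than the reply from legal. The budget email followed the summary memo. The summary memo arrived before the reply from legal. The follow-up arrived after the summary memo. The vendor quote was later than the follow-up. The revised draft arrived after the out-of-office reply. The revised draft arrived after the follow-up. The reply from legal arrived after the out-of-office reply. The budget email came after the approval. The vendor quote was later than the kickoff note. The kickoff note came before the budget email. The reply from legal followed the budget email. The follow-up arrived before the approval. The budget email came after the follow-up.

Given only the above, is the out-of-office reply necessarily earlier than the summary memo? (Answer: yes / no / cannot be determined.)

Tracing the constraints gives the summary memo → the follow-up → the approval → the out-of-office reply, so the summary memo must come before the out-of-office reply.
That means the out-of-office reply cannot be before the summary memo.

no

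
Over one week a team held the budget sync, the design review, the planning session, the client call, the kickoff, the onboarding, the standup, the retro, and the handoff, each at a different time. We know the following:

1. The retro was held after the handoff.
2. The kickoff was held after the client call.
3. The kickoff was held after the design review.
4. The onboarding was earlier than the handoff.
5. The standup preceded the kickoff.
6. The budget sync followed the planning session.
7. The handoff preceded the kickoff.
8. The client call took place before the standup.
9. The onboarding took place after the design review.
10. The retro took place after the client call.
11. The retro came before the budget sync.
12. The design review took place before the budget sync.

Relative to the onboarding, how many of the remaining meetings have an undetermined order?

3

Forced before the onboarding: the design review; forced after the onboarding: the budget sync, the handoff, the kickoff, and the retro.
That leaves the client call, the planning session, and the standup with no forced order relative to the onboarding — 3.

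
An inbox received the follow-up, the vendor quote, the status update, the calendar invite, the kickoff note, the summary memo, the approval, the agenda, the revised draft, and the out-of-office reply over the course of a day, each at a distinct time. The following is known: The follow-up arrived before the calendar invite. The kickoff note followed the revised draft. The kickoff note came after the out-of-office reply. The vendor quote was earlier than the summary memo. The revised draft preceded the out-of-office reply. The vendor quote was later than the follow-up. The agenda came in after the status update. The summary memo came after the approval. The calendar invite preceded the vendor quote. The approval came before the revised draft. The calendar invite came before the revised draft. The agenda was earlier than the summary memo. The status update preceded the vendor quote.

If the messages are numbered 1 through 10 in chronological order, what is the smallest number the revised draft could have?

4

The approval, the calendar invite, and the follow-up must all come before the revised draft — 3 forced predecessors.
Nothing else is forced ahead of the revised draft, so its earliest slot is position 3 + 1 = 4.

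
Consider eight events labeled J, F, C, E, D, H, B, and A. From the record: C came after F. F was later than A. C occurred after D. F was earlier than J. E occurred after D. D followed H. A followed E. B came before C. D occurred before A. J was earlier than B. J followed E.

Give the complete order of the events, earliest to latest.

The constraints fix every adjacent pair, so only one ordering works:
H → D → E → A → F → J → B → C.

H, D, E, A, F, J, B, C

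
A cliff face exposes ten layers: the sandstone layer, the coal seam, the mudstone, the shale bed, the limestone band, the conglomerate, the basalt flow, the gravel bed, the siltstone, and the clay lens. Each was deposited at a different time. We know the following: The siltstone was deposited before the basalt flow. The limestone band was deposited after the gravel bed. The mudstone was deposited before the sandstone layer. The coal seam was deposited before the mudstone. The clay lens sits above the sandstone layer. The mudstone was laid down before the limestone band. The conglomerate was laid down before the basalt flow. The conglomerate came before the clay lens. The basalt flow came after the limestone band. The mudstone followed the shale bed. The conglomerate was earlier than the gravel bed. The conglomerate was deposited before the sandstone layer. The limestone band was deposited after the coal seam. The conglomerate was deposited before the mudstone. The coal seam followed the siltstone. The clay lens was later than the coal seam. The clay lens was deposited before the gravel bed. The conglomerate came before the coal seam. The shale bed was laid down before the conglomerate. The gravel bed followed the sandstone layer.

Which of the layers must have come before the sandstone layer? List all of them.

Directly stated before the sandstone layer: the conglomerate and the mudstone.
The coal seam reaches the sandstone layer via the coal seam → the mudstone → the sandstone layer.
The shale bed reaches the sandstone layer via the shale bed → the conglomerate → the sandstone layer.
The siltstone reaches the sandstone layer via the siltstone → the coal seam → the mudstone → the sandstone layer.
No chain forces the clay lens (or any of the others) ahead of the sandstone layer.

the coal seam, the conglomerate, the mudstone, the shale bed, the siltstone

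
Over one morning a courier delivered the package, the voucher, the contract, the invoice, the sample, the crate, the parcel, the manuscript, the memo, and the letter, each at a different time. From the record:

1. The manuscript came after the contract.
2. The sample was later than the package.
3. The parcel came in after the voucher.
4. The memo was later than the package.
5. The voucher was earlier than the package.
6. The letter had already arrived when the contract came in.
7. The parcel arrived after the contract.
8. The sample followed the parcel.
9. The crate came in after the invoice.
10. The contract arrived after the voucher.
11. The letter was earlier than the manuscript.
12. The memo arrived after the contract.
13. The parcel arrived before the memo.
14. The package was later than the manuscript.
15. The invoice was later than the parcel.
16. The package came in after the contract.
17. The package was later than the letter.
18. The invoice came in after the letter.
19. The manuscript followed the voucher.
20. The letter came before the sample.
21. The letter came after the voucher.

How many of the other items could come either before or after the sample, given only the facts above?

Forced before the sample: the contract, the letter, the manuscript, the package, the parcel, and the voucher.
That leaves the crate, the invoice, and the memo with no forced order relative to the sample — 3.

3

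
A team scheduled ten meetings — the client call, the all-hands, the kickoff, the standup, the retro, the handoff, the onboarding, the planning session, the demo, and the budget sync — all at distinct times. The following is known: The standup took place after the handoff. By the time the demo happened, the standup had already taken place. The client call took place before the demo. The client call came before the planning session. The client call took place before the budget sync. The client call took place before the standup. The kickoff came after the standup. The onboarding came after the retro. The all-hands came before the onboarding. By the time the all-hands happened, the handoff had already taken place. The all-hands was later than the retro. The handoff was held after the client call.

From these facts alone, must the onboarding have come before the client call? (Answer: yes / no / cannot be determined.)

Tracing the constraints gives the client call → the handoff → the all-hands → the onboarding, so the client call must come before the onboarding.
That means the onboarding cannot be before the client call.

no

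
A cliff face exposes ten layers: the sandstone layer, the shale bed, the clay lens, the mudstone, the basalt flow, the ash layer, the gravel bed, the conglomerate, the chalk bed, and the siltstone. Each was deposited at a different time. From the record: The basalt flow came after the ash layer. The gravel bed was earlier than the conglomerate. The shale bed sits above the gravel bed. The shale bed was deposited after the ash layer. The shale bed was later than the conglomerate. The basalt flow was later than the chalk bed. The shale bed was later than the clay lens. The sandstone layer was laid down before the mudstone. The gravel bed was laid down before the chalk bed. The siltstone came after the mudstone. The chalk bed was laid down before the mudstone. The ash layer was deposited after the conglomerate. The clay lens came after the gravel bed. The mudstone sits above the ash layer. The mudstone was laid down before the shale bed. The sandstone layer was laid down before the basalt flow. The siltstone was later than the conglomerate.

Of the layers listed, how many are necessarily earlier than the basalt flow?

5

Directly stated before the basalt flow: the ash layer, the chalk bed, and the sandstone layer.
The conglomerate reaches the basalt flow via the conglomerate → the ash layer → the basalt flow.
The gravel bed reaches the basalt flow via the gravel bed → the chalk bed → the basalt flow.
No chain forces the clay lens (or any of the others) ahead of the basalt flow.
That's the ash layer, the chalk bed, the conglomerate, the gravel bed, and the sandstone layer — 5 in all.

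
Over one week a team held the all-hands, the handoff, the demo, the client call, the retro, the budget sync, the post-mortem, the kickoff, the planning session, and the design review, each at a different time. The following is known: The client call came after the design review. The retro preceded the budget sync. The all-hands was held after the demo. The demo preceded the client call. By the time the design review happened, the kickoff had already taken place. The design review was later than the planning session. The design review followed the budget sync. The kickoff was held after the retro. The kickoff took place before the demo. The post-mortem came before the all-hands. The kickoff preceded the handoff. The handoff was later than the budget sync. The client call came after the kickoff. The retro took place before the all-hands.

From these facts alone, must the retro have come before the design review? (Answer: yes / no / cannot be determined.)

yes

Chain the constraints: the retro → the budget sync → the design review. Each link is directly stated, so the retro comes before the design review.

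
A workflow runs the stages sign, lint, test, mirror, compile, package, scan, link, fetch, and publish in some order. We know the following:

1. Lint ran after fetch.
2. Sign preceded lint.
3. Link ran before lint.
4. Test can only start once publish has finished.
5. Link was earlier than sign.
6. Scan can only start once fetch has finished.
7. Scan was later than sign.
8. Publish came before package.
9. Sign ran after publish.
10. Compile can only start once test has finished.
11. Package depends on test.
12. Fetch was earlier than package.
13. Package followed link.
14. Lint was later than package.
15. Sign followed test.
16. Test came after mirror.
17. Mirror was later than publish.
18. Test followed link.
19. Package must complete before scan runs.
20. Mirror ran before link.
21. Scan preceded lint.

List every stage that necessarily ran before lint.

fetch, link, mirror, package, publish, scan, sign, test

Directly stated before lint: fetch, link, package, scan, and sign.
Mirror reaches lint via mirror → link → lint.
Publish reaches lint via publish → package → lint.
Test reaches lint via test → sign → lint.
No chain forces compile ahead of lint.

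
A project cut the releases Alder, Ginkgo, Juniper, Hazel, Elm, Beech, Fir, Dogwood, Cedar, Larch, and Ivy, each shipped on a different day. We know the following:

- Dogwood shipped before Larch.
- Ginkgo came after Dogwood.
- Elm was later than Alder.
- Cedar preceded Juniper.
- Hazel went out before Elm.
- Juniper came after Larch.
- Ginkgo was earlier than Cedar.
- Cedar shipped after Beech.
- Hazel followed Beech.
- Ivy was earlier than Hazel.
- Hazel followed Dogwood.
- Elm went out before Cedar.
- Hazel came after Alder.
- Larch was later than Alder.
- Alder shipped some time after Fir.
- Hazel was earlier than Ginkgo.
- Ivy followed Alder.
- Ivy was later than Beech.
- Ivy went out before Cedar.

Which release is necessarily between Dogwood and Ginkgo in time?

Tracing the constraints gives Dogwood → Hazel → Ginkgo, so Hazel sits after Dogwood and before Ginkgo.
No other release is forced both after Dogwood and before Ginkgo.

Hazel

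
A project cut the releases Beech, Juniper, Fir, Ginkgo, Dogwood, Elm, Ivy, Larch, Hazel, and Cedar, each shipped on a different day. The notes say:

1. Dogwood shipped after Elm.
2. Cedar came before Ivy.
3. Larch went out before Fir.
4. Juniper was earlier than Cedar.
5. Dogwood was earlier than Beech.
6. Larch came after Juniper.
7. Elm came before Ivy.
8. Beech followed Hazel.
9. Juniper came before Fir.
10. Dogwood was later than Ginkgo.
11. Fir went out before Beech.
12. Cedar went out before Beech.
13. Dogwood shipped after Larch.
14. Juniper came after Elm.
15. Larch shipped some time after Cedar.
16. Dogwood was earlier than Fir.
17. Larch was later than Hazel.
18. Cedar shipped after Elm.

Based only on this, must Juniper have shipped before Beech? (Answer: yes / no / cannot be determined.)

Chain the constraints: Juniper → Cedar → Beech. Each link is directly stated, so Juniper comes before Beech.

yes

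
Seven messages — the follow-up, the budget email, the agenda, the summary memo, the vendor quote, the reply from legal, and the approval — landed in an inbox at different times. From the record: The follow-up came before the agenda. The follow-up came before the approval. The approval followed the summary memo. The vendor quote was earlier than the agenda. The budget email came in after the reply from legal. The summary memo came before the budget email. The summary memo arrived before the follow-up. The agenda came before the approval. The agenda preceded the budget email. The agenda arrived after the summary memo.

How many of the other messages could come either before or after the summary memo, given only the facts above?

2

Forced after the summary memo: the agenda, the approval, the budget email, and the follow-up.
That leaves the reply from legal and the vendor quote with no forced order relative to the summary memo — 2.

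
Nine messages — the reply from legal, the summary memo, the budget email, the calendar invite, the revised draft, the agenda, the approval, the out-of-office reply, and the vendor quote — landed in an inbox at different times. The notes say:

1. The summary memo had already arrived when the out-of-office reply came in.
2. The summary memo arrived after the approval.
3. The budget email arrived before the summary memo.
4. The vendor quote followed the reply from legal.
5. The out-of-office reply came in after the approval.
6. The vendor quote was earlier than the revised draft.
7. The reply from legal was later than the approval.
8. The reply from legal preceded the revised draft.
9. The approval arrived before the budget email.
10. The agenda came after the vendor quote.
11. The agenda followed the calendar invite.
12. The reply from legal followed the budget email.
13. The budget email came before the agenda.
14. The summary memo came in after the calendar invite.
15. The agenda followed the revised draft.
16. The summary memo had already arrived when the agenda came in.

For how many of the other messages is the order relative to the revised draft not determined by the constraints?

Forced before the revised draft: the approval, the budget email, the reply from legal, and the vendor quote; forced after the revised draft: the agenda.
That leaves the calendar invite, the out-of-office reply, and the summary memo with no forced order relative to the revised draft — 3.

3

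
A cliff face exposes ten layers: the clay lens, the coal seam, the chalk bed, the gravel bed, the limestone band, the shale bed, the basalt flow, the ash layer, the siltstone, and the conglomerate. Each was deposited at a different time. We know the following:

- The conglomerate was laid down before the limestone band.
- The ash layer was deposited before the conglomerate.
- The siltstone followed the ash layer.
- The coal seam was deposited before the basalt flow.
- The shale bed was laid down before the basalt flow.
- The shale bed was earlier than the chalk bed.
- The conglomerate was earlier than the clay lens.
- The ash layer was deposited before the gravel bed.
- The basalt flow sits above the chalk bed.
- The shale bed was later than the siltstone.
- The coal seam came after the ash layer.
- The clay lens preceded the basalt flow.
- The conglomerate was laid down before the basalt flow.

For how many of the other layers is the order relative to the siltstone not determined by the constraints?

5

Forced before the siltstone: the ash layer; forced after the siltstone: the basalt flow, the chalk bed, and the shale bed.
That leaves the clay lens, the coal seam, the conglomerate, the gravel bed, and the limestone band with no forced order relative to the siltstone — 5.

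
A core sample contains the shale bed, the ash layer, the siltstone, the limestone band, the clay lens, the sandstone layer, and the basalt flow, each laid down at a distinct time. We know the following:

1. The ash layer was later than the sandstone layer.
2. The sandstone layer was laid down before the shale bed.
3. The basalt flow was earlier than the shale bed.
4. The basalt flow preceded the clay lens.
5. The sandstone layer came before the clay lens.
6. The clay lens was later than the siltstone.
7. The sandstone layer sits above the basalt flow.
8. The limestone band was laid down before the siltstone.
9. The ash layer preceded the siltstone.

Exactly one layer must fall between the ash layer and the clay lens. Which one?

the siltstone

Tracing the constraints gives the ash layer → the siltstone → the clay lens, so the siltstone sits after the ash layer and before the clay lens.
No other layer is forced both after the ash layer and before the clay lens.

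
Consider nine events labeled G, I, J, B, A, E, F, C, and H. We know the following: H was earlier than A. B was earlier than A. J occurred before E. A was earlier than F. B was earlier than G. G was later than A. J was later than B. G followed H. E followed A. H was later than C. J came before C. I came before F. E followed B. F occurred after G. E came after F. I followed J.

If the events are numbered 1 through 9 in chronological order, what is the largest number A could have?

A must come before E, F, and G — 3 events forced after it.
Everything else can be placed before A in some valid order, so A can sit as late as position 9 − 3 = 6.

6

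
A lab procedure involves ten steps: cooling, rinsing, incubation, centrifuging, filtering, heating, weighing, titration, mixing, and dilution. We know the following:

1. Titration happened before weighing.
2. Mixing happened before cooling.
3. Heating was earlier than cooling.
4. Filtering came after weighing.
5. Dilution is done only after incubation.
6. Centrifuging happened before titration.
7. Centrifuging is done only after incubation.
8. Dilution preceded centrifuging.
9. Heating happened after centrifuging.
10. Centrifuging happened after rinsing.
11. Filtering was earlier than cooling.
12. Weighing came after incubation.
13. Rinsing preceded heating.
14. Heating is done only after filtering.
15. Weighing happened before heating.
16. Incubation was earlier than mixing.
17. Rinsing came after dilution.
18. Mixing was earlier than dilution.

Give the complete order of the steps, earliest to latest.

The constraints fix every adjacent pair, so only one ordering works:
incubation → mixing → dilution → rinsing → centrifuging → titration → weighing → filtering → heating → cooling.

incubation, mixing, dilution, rinsing, centrifuging, titration, weighing, filtering, heating, cooling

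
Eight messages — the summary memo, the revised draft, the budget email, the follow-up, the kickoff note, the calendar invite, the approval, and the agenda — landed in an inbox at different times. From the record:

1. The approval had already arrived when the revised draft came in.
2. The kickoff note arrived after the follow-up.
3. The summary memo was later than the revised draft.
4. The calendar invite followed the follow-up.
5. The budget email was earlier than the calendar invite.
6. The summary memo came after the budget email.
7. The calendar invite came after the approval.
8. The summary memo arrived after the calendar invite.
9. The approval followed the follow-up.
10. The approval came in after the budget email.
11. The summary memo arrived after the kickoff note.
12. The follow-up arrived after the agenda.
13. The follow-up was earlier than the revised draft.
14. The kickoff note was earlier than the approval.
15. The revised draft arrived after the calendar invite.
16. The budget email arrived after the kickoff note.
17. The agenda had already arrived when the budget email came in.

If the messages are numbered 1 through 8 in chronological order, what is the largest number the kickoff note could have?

3

The kickoff note must come before the approval, the budget email, the calendar invite, the revised draft, and the summary memo — 5 messages forced after it.
Everything else can be placed before the kickoff note in some valid order, so the kickoff note can sit as late as position 8 − 5 = 3.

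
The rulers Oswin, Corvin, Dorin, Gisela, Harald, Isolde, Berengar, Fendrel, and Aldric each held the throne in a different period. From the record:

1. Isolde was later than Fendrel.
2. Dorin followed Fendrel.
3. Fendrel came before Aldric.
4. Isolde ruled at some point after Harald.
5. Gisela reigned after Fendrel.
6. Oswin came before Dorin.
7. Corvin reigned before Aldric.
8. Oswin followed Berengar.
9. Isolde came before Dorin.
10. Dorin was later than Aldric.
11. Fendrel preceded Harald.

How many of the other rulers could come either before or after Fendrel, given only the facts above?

3

Forced after Fendrel: Aldric, Dorin, Gisela, Harald, and Isolde.
That leaves Berengar, Corvin, and Oswin with no forced order relative to Fendrel — 3.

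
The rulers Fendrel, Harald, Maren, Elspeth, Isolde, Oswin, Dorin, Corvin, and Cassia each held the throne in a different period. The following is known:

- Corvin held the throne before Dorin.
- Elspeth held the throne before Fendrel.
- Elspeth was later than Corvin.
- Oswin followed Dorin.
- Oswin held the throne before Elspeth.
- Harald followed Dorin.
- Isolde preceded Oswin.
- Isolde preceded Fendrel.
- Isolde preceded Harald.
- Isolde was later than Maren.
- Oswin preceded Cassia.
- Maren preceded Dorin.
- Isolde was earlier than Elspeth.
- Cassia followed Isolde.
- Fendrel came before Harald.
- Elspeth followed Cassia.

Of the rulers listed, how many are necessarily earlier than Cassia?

Directly stated before Cassia: Isolde and Oswin.
Corvin reaches Cassia via Corvin → Dorin → Oswin → Cassia.
Dorin reaches Cassia via Dorin → Oswin → Cassia.
Maren reaches Cassia via Maren → Isolde → Cassia.
No chain forces Harald (or any of the others) ahead of Cassia.
That's Corvin, Dorin, Isolde, Maren, and Oswin — 5 in all.

5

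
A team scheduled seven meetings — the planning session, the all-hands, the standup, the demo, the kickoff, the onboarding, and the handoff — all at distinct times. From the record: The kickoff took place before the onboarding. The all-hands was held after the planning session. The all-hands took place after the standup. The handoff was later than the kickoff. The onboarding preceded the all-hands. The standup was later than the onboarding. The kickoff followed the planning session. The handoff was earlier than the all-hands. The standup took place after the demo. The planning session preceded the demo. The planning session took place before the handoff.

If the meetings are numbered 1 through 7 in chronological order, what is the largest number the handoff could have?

The handoff must come before the all-hands — 1 meeting forced after it.
Everything else can be placed before the handoff in some valid order, so the handoff can sit as late as position 7 − 1 = 6.

6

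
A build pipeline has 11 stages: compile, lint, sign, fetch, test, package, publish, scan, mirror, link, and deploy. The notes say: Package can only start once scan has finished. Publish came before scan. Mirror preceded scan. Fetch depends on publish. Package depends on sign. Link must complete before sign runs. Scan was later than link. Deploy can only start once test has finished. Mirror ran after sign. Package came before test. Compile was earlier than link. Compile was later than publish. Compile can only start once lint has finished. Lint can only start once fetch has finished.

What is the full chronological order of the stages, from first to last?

The constraints fix every adjacent pair, so only one ordering works:
publish → fetch → lint → compile → link → sign → mirror → scan → package → test → deploy.

publish, fetch, lint, compile, link, sign, mirror, scan, package, test, deploy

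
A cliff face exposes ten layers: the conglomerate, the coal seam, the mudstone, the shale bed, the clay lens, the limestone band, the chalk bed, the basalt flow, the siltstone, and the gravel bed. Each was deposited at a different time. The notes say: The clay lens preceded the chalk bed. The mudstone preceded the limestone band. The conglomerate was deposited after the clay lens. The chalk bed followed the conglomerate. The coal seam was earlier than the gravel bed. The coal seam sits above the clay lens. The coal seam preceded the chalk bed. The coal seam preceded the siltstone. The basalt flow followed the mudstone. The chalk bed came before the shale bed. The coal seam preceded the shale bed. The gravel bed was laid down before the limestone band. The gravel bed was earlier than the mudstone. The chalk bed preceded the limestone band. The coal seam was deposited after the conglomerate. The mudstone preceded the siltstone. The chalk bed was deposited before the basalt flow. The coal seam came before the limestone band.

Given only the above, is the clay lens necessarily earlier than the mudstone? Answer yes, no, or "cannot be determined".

yes

Chain the constraints: the clay lens → the coal seam → the gravel bed → the mudstone. Each link is directly stated, so the clay lens comes before the mudstone.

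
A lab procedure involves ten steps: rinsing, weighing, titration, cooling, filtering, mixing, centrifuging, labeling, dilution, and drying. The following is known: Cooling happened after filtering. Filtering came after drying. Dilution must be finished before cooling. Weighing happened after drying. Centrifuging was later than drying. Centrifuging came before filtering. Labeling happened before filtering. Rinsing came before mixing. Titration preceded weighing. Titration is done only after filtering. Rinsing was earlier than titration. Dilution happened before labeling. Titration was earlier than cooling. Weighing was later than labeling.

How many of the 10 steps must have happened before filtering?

4

Directly stated before filtering: centrifuging, drying, and labeling.
Dilution reaches filtering via dilution → labeling → filtering.
No chain forces cooling (or any of the others) ahead of filtering.
That's centrifuging, dilution, drying, and labeling — 4 in all.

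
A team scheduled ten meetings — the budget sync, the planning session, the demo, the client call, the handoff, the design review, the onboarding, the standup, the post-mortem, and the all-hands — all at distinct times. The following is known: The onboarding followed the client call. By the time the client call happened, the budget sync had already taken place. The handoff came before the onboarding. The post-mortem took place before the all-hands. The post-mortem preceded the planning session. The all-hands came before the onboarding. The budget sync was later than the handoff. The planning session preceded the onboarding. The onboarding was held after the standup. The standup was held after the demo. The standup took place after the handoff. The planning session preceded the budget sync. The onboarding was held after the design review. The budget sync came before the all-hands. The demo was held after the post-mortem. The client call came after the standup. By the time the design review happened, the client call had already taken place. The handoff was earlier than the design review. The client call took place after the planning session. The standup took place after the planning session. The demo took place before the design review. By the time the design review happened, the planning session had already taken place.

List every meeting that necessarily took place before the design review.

Directly stated before the design review: the client call, the demo, the handoff, and the planning session.
The budget sync reaches the design review via the budget sync → the client call → the design review.
The post-mortem reaches the design review via the post-mortem → the planning session → the design review.
The standup reaches the design review via the standup → the client call → the design review.

the budget sync, the client call, the demo, the handoff, the planning session, the post-mortem, the standup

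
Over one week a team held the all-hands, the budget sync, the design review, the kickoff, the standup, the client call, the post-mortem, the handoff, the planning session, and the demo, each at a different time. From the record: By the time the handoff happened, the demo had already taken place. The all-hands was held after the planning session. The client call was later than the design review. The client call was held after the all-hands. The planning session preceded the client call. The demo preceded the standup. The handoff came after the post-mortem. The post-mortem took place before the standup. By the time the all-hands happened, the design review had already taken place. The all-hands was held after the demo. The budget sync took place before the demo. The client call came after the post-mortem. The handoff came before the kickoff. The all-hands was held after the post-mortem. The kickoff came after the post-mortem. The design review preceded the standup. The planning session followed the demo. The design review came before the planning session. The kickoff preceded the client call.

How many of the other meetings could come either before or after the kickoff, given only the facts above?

4

Forced before the kickoff: the budget sync, the demo, the handoff, and the post-mortem; forced after the kickoff: the client call.
That leaves the all-hands, the design review, the planning session, and the standup with no forced order relative to the kickoff — 4.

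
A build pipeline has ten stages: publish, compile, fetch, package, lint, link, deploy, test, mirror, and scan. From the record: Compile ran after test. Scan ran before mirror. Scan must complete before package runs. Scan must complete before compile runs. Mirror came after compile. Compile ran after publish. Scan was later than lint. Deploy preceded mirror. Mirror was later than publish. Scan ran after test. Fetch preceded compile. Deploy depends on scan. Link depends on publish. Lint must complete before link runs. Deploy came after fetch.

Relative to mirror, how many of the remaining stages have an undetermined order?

Forced before mirror: compile, deploy, fetch, lint, publish, scan, and test.
That leaves link and package with no forced order relative to mirror — 2.

2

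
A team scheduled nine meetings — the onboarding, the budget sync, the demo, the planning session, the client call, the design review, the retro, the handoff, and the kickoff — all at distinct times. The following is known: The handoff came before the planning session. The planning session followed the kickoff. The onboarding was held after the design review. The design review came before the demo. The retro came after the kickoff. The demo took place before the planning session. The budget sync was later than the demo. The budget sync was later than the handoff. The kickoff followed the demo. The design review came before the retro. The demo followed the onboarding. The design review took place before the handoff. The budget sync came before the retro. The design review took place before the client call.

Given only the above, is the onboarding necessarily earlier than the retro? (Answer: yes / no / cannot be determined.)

yes

Chain the constraints: the onboarding → the demo → the budget sync → the retro. Each link is directly stated, so the onboarding comes before the retro.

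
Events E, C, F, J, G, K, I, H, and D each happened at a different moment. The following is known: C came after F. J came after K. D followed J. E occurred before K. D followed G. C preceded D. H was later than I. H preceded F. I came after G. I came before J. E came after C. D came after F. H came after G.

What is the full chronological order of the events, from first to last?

G, I, H, F, C, E, K, J, D

The constraints fix every adjacent pair, so only one ordering works:
G → I → H → F → C → E → K → J → D.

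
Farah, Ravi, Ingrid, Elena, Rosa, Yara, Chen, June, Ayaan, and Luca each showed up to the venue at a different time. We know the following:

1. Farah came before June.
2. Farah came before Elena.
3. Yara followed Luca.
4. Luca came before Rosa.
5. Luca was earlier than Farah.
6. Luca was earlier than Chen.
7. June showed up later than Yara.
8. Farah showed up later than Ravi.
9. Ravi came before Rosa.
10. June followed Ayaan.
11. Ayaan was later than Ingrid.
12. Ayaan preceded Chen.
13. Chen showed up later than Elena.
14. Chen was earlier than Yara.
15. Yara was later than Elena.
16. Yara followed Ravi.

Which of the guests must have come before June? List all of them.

Directly stated before June: Ayaan, Farah, and Yara.
Chen reaches June via Chen → Yara → June.
Elena reaches June via Elena → Yara → June.
Ingrid reaches June via Ingrid → Ayaan → June.
Likewise Luca and Ravi each reach June by chaining the stated constraints.

Ayaan, Chen, Elena, Farah, Ingrid, Luca, Ravi, Yara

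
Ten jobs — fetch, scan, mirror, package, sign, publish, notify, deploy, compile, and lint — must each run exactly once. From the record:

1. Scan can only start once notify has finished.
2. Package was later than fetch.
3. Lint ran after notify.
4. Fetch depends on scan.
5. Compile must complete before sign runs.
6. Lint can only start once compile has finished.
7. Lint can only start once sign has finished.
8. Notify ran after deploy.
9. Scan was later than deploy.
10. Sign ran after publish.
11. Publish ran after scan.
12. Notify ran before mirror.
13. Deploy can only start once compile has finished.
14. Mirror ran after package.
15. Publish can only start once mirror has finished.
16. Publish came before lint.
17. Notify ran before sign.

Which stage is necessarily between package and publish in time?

Tracing the constraints gives package → mirror → publish, so mirror sits after package and before publish.
No other stage is forced both after package and before publish.

mirror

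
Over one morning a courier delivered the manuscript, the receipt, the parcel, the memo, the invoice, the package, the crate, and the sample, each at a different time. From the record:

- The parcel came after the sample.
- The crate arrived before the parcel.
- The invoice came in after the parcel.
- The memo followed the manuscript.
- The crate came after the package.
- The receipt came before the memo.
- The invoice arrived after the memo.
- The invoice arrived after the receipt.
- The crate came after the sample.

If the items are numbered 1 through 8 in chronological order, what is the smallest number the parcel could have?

4

The crate, the package, and the sample must all come before the parcel — 3 forced predecessors.
Nothing else is forced ahead of the parcel, so its earliest slot is position 3 + 1 = 4.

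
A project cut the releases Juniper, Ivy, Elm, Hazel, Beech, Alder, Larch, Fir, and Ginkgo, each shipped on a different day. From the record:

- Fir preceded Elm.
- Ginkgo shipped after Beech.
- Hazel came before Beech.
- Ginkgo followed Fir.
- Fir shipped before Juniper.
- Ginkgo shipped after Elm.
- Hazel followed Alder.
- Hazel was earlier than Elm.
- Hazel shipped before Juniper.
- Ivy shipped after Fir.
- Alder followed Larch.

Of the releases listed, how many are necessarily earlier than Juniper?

Directly stated before Juniper: Fir and Hazel.
Alder reaches Juniper via Alder → Hazel → Juniper.
Larch reaches Juniper via Larch → Alder → Hazel → Juniper.
No chain forces Beech (or any of the others) ahead of Juniper.
That's Alder, Fir, Hazel, and Larch — 4 in all.

4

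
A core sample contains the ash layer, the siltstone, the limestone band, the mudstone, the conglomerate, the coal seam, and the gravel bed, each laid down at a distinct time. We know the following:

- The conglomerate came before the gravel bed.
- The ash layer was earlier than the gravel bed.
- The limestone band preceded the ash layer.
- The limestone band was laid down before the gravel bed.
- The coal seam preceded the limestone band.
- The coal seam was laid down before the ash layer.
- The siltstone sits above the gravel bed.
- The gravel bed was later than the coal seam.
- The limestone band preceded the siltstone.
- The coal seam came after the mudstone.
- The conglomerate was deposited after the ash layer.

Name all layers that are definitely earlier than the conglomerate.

Directly stated before the conglomerate: the ash layer.
The coal seam reaches the conglomerate via the coal seam → the ash layer → the conglomerate.
The limestone band reaches the conglomerate via the limestone band → the ash layer → the conglomerate.
The mudstone reaches the conglomerate via the mudstone → the coal seam → the ash layer → the conglomerate.
No chain forces the siltstone (or any of the others) ahead of the conglomerate.

the ash layer, the coal seam, the limestone band, the mudstone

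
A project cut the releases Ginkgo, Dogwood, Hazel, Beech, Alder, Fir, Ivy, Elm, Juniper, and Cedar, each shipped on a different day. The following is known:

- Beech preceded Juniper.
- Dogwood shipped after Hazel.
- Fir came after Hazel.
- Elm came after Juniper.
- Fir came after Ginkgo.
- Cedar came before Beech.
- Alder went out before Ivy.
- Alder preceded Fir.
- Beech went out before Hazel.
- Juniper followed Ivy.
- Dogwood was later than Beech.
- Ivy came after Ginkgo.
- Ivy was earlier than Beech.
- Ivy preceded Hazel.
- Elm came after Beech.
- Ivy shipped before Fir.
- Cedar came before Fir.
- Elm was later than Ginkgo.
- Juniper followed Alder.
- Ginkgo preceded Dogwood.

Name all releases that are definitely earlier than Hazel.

Alder, Beech, Cedar, Ginkgo, Ivy

Directly stated before Hazel: Beech and Ivy.
Alder reaches Hazel via Alder → Ivy → Hazel.
Cedar reaches Hazel via Cedar → Beech → Hazel.
Ginkgo reaches Hazel via Ginkgo → Ivy → Hazel.
No chain forces Elm (or any of the others) ahead of Hazel.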